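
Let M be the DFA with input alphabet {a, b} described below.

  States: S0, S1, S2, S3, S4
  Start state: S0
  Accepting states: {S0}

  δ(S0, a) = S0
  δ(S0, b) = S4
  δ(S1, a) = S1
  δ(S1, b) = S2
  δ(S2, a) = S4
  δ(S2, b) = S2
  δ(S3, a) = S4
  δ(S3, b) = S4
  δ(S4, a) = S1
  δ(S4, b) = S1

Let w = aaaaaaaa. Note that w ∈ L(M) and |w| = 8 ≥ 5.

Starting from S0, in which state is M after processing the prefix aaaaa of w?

Run of M on the first 5 characters of w = a a a a a:
  step 0: S0  (start)
  step 1: S0  (read a: S0→S0)
  step 2: S0  (read a: S0→S0)
  step 3: S0  (read a: S0→S0)
  step 4: S0  (read a: S0→S0)
  step 5: S0  (read a: S0→S0)

After reading 5 characters, M is in state S0.
(This kind of state-tracing is the core of the pumping-lemma construction: with 5 states, pigeonhole forces a repeat within the first 5 steps.)

S0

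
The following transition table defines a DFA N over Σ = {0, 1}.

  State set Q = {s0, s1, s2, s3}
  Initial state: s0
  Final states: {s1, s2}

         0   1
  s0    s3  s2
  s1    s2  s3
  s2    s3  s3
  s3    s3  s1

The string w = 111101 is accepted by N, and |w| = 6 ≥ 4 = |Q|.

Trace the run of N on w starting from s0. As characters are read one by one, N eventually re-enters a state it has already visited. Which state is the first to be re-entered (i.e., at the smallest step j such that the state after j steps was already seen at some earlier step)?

s3

State sequence: s0 -1-> s2 -1-> s3 -1-> s1 -1-> s3 -0-> s3 -1-> s1
First repeat at step 4: s3 was already visited.

The earliest repeat is at step j = 4: N is in s3, which it already visited at step i = 2.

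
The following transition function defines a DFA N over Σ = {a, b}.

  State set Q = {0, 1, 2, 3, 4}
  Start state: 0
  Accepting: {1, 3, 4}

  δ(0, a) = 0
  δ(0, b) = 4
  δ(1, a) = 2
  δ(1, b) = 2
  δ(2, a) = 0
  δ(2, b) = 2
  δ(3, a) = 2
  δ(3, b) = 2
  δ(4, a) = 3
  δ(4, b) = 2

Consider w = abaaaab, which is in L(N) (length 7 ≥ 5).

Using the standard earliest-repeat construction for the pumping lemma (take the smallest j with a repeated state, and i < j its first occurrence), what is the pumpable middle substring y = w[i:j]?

a

Run of N on w = a b a a a a b:
  step 0: 0  (start)
  step 1: 0  (read a: 0→0)   ← first repeat (0 seen earlier)
  step 2: 4  (read b: 0→4)
  step 3: 3  (read a: 4→3)
  step 4: 2  (read a: 3→2)
  step 5: 0  (read a: 2→0)
  step 6: 0  (read a: 0→0)
  step 7: 4  (read b: 0→4)

So i = 0, j = 1, giving x = w[0:0] = ε, y = w[0:1] = a, z = w[1:7] = baaaab.
Check: |xy| = 1 ≤ 5 and |y| = 1 ≥ 1. Reading y takes N from 0 back to 0, so every xyⁱz is accepted.
Since N has 5 states, any run of length ≥ 5 visits 5+1 states, so by pigeonhole some state repeats within the first 5 steps — that repeat gives the pumpable loop.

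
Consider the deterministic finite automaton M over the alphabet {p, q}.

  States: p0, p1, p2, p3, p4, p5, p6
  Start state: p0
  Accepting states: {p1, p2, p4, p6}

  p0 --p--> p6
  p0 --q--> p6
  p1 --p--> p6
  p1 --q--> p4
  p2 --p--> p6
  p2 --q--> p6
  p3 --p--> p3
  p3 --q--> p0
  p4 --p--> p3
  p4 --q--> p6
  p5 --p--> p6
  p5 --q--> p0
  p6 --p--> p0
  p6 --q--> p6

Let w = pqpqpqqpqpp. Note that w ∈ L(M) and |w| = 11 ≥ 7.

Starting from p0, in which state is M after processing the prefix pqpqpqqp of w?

p0

Run of M on the first 8 characters of w = p q p q p q q p:
  step 0: p0  (start)
  step 1: p6  (read p: p0→p6)
  step 2: p6  (read q: p6→p6)
  step 3: p0  (read p: p6→p0)
  step 4: p6  (read q: p0→p6)
  step 5: p0  (read p: p6→p0)
  step 6: p6  (read q: p0→p6)
  step 7: p6  (read q: p6→p6)
  step 8: p0  (read p: p6→p0)

After reading 8 characters, M is in state p0.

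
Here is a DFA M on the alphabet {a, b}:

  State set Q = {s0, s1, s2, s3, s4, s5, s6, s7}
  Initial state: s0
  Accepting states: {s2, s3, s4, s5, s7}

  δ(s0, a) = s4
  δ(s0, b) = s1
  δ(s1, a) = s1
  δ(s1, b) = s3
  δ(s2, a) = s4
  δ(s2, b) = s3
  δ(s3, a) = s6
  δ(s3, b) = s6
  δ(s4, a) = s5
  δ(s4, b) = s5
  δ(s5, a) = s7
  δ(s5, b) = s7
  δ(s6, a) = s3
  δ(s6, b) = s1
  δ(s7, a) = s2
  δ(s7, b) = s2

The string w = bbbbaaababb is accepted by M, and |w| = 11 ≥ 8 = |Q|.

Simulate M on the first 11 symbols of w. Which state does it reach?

State sequence: s0 -b-> s1 -b-> s3 -b-> s6 -b-> s1 -a-> s1 -a-> s1 -a-> s1 -b-> s3 -a-> s6 -b-> s1 -b-> s3

After reading 11 characters, M is in state s3.
(This kind of state-tracing is the core of the pumping-lemma construction: with 8 states, pigeonhole forces a repeat within the first 8 steps.)

s3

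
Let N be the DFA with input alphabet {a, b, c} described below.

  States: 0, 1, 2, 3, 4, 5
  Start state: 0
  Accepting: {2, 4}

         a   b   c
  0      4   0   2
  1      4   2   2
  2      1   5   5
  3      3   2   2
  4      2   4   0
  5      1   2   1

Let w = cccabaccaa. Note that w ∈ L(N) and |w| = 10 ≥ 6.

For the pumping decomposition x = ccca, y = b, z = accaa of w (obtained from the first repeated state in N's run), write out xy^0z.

xy⁰z = xz = ccca·accaa = cccaaccaa.
Reading y = b takes N from 4 back to 4, so after x the machine is still in 4, and z then leads to the accepting state 2. Hence cccaaccaa ∈ L(N).

cccaaccaa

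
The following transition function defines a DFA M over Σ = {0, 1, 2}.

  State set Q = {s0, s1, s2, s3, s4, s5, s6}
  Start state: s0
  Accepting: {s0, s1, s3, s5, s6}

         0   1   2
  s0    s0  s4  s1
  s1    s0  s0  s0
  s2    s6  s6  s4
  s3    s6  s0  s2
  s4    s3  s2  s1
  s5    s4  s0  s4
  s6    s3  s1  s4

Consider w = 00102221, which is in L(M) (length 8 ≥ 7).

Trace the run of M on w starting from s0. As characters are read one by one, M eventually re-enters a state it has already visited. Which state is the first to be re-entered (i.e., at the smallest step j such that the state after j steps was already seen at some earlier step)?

State sequence: s0 -0-> s0 -0-> s0 -1-> s4 -0-> s3 -2-> s2 -2-> s4 -2-> s1 -1-> s0
First repeat at step 1: s0 was already visited.

The earliest repeat is at step j = 1: M is in s0, which it already visited at step i = 0.
Since M has 7 states, any run of length ≥ 7 visits 7+1 states, so by pigeonhole some state repeats within the first 7 steps — that repeat gives the pumpable loop.

s0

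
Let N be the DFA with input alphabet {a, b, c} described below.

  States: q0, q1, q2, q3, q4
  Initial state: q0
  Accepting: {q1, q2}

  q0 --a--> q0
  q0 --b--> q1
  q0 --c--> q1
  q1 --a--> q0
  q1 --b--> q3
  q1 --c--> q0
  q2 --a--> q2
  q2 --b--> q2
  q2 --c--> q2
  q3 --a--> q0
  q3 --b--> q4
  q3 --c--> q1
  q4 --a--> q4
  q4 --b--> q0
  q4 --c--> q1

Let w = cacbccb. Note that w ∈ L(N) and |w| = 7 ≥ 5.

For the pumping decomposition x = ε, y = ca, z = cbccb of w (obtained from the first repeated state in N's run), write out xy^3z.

xy^3z = ε·ca·ca·ca·cbccb = cacacacbccb.
Reading y = ca takes N from q0 back to q0, so after x·y·y·y the machine is still in q0, and z then leads to the accepting state q1. Hence cacacacbccb ∈ L(N).

cacacacbccb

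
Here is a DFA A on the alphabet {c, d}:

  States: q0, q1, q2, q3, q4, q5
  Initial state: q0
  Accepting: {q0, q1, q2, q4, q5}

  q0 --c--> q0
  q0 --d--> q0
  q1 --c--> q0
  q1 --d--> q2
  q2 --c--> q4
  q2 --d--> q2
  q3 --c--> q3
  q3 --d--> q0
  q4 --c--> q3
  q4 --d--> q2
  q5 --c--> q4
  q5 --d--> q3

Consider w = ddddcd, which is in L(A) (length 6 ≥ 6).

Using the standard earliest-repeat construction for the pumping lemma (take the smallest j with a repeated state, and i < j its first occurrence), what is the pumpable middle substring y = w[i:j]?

Run of A on w = d d d d c d:
  step 0: q0  (start)
  step 1: q0  (read d: q0→q0)   ← first repeat (q0 seen earlier)
  step 2: q0  (read d: q0→q0)
  step 3: q0  (read d: q0→q0)
  step 4: q0  (read d: q0→q0)
  step 5: q0  (read c: q0→q0)
  step 6: q0  (read d: q0→q0)

So i = 0, j = 1, giving x = w[0:0] = ε, y = w[0:1] = d, z = w[1:6] = dddcd.
Check: |xy| = 1 ≤ 6 and |y| = 1 ≥ 1. Reading y takes A from q0 back to q0, so every xyⁱz is accepted.

d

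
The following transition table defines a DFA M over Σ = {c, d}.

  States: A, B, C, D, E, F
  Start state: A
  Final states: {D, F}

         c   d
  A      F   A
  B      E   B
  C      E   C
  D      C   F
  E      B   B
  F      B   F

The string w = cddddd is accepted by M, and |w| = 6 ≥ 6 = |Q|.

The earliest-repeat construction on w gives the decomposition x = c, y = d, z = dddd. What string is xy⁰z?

cdddd

xy⁰z = xz = c·dddd = cdddd.
Reading y = d takes M from F back to F, so after x the machine is still in F, and z then leads to the accepting state F. Hence cdddd ∈ L(M).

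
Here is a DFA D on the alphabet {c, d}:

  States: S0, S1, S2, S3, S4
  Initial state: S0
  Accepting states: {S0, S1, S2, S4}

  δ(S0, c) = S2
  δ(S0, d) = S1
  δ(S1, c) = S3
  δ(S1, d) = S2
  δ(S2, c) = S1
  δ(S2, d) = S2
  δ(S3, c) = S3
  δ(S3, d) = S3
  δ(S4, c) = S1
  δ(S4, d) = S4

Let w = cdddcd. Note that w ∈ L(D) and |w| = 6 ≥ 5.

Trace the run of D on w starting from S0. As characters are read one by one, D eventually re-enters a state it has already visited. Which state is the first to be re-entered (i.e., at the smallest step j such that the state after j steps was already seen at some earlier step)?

S2

Run of D on w = c d d d c d:
  step 0: S0  (start)
  step 1: S2  (read c: S0→S2)
  step 2: S2  (read d: S2→S2)   ← first repeat (S2 seen earlier)
  step 3: S2  (read d: S2→S2)
  step 4: S2  (read d: S2→S2)
  step 5: S1  (read c: S2→S1)
  step 6: S2  (read d: S1→S2)

The earliest repeat is at step j = 2: D is in S2, which it already visited at step i = 1.
Since D has 5 states, any run of length ≥ 5 visits 5+1 states, so by pigeonhole some state repeats within the first 5 steps — that repeat gives the pumpable loop.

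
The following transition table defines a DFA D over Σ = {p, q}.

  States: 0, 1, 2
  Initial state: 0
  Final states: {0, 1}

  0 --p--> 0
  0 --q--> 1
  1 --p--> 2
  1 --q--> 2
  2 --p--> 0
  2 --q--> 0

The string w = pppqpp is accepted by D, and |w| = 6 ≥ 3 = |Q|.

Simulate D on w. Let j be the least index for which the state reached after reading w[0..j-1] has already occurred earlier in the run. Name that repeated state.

0

Run of D on w = p p p q p p:
  step 0: 0  (start)
  step 1: 0  (read p: 0→0)   ← first repeat (0 seen earlier)
  step 2: 0  (read p: 0→0)
  step 3: 0  (read p: 0→0)
  step 4: 1  (read q: 0→1)
  step 5: 2  (read p: 1→2)
  step 6: 0  (read p: 2→0)

The earliest repeat is at step j = 1: D is in 0, which it already visited at step i = 0.
The DFA has 3 states, so the proof of the pumping lemma guarantees a repeated state among the first 3+1 visited; the segment between the two visits is the pumpable y.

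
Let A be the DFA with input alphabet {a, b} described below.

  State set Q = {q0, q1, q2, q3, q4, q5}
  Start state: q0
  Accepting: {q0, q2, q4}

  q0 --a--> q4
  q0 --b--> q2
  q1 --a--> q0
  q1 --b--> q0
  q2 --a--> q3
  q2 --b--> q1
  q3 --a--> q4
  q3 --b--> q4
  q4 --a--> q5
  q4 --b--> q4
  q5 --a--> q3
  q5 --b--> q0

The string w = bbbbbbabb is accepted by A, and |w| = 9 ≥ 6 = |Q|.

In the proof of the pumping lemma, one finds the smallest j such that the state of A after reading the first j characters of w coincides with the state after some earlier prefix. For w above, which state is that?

q0

Run of A on w = b b b b b b a b b:
  step 0: q0  (start)
  step 1: q2  (read b: q0→q2)
  step 2: q1  (read b: q2→q1)
  step 3: q0  (read b: q1→q0)   ← first repeat (q0 seen earlier)
  step 4: q2  (read b: q0→q2)
  step 5: q1  (read b: q2→q1)
  step 6: q0  (read b: q1→q0)
  step 7: q4  (read a: q0→q4)
  step 8: q4  (read b: q4→q4)
  step 9: q4  (read b: q4→q4)

The earliest repeat is at step j = 3: A is in q0, which it already visited at step i = 0.
The DFA has 6 states, so the proof of the pumping lemma guarantees a repeated state among the first 6+1 visited; the segment between the two visits is the pumpable y.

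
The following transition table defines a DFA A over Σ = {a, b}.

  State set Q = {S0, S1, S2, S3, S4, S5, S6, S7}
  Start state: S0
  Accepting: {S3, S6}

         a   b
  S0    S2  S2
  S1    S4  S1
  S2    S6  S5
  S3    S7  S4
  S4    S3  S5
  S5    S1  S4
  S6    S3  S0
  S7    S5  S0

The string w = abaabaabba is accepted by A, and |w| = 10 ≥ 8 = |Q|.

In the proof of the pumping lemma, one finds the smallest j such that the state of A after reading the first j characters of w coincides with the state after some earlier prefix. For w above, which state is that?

Run of A on w = a b a a b a a b b a:
  step 0: S0  (start)
  step 1: S2  (read a: S0→S2)
  step 2: S5  (read b: S2→S5)
  step 3: S1  (read a: S5→S1)
  step 4: S4  (read a: S1→S4)
  step 5: S5  (read b: S4→S5)   ← first repeat (S5 seen earlier)
  step 6: S1  (read a: S5→S1)
  step 7: S4  (read a: S1→S4)
  step 8: S5  (read b: S4→S5)
  step 9: S4  (read b: S5→S4)
  step 10: S3  (read a: S4→S3)

The earliest repeat is at step j = 5: A is in S5, which it already visited at step i = 2.
Since A has 8 states, any run of length ≥ 8 visits 8+1 states, so by pigeonhole some state repeats within the first 8 steps — that repeat gives the pumpable loop.

S5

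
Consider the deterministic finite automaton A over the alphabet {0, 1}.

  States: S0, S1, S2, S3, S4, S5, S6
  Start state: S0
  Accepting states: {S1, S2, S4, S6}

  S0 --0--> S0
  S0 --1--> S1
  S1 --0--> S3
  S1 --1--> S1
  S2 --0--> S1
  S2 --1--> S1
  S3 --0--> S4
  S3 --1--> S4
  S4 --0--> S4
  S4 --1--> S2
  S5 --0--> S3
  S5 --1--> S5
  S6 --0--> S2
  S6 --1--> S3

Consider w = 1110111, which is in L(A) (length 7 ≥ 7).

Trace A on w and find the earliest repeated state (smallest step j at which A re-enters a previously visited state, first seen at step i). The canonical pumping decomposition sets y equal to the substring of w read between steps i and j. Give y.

Run of A on w = 1 1 1 0 1 1 1:
  step 0: S0  (start)
  step 1: S1  (read 1: S0→S1)
  step 2: S1  (read 1: S1→S1)   ← first repeat (S1 seen earlier)
  step 3: S1  (read 1: S1→S1)
  step 4: S3  (read 0: S1→S3)
  step 5: S4  (read 1: S3→S4)
  step 6: S2  (read 1: S4→S2)
  step 7: S1  (read 1: S2→S1)

So i = 1, j = 2, giving x = w[0:1] = 1, y = w[1:2] = 1, z = w[2:7] = 10111.
Check: |xy| = 2 ≤ 7 and |y| = 1 ≥ 1. Reading y takes A from S1 back to S1, so every xyⁱz is accepted.
With |Q| = 7, pigeonhole forces a state repeat no later than step 7; the substring read between the first and second visits to that state can be pumped.

1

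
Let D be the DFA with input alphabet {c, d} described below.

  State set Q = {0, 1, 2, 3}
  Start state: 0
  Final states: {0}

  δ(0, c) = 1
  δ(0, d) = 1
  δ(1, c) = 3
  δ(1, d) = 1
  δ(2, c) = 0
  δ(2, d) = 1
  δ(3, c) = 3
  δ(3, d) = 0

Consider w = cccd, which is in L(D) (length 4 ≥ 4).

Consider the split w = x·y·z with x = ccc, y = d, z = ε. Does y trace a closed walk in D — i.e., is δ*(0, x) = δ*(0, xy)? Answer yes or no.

no

Run of D on the first 4 characters of w = c c c d:
  step 0: 0  (start)
  step 1: 1  (read c: 0→1)
  step 2: 3  (read c: 1→3)
  step 3: 3  (read c: 3→3)
  step 4: 0  (read d: 3→0)

After x (step 3): 3. After xy (step 4): 0.
They differ (3 ≠ 0), so y is not a cycle from the state after x; this split is not the one the pumping-lemma construction produces, and pumping y need not keep the string in L(D).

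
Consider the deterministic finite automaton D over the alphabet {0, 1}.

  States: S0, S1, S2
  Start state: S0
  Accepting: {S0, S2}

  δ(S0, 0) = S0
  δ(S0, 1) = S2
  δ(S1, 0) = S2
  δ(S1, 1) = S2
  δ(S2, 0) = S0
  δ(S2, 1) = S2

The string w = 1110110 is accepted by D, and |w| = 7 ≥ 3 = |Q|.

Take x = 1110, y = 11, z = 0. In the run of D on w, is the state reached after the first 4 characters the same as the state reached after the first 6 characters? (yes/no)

Run of D on the first 6 characters of w = 1 1 1 0 1 1:
  step 0: S0  (start)
  step 1: S2  (read 1: S0→S2)
  step 2: S2  (read 1: S2→S2)
  step 3: S2  (read 1: S2→S2)
  step 4: S0  (read 0: S2→S0)
  step 5: S2  (read 1: S0→S2)
  step 6: S2  (read 1: S2→S2)

After x (step 4): S0. After xy (step 6): S2.
They differ (S0 ≠ S2), so y is not a cycle from the state after x; this split is not the one the pumping-lemma construction produces, and pumping y need not keep the string in L(D).

no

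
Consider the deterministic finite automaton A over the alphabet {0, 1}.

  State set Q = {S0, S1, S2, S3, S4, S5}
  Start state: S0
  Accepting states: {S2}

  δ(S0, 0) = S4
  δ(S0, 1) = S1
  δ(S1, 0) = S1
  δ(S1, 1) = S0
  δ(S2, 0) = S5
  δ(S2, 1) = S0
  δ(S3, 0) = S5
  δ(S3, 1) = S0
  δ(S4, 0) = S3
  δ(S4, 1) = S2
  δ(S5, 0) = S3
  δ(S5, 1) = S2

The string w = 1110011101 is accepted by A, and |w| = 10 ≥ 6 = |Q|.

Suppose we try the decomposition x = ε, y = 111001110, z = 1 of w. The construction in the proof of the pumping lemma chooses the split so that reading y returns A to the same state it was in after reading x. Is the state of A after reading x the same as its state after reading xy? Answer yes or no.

no

Run of A on the first 9 characters of w = 1 1 1 0 0 1 1 1 0:
  step 0: S0  (start)
  step 1: S1  (read 1: S0→S1)
  step 2: S0  (read 1: S1→S0)
  step 3: S1  (read 1: S0→S1)
  step 4: S1  (read 0: S1→S1)
  step 5: S1  (read 0: S1→S1)
  step 6: S0  (read 1: S1→S0)
  step 7: S1  (read 1: S0→S1)
  step 8: S0  (read 1: S1→S0)
  step 9: S4  (read 0: S0→S4)

After x (step 0): S0. After xy (step 9): S4.
They differ (S0 ≠ S4), so y is not a cycle from the state after x; this split is not the one the pumping-lemma construction produces, and pumping y need not keep the string in L(A).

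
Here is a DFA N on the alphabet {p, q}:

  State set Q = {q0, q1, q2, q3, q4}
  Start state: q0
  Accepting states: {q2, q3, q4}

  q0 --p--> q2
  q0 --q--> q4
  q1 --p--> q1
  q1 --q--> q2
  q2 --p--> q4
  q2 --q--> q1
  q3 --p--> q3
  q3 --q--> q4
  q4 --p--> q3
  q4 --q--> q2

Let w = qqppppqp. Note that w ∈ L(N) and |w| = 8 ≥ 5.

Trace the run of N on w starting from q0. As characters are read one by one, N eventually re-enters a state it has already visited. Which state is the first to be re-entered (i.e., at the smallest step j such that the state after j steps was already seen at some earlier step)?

Run of N on w = q q p p p p q p:
  step 0: q0  (start)
  step 1: q4  (read q: q0→q4)
  step 2: q2  (read q: q4→q2)
  step 3: q4  (read p: q2→q4)   ← first repeat (q4 seen earlier)
  step 4: q3  (read p: q4→q3)
  step 5: q3  (read p: q3→q3)
  step 6: q3  (read p: q3→q3)
  step 7: q4  (read q: q3→q4)
  step 8: q3  (read p: q4→q3)

The earliest repeat is at step j = 3: N is in q4, which it already visited at step i = 1.

q4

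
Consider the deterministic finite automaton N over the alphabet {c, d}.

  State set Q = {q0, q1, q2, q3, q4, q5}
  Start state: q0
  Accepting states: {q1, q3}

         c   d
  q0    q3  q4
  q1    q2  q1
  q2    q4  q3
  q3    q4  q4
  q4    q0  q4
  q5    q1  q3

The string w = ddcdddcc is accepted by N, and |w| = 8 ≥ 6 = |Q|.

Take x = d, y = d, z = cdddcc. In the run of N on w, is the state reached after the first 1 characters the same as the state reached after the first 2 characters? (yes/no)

yes

Run of N on the first 2 characters of w = d d:
  step 0: q0  (start)
  step 1: q4  (read d: q0→q4)
  step 2: q4  (read d: q4→q4)

After x (step 1): q4. After xy (step 2): q4.
They match, so y = d drives N around a cycle from q4 back to itself; pumping y any number of times keeps N in q4 before reading z, and xyⁱz ∈ L(N) for every i ≥ 0.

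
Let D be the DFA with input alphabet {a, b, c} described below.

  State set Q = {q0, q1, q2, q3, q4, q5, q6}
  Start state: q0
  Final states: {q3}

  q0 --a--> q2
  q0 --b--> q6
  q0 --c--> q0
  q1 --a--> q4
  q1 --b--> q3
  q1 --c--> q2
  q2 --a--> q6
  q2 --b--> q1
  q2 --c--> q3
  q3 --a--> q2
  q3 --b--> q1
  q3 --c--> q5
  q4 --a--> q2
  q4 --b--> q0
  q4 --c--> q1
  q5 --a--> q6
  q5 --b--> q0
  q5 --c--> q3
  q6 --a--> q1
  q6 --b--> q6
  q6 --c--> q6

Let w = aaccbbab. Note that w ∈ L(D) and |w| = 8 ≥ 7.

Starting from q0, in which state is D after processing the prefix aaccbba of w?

q1

State sequence: q0 -a-> q2 -a-> q6 -c-> q6 -c-> q6 -b-> q6 -b-> q6 -a-> q1

After reading 7 characters, D is in state q1.
(This kind of state-tracing is the core of the pumping-lemma construction: with 7 states, pigeonhole forces a repeat within the first 7 steps.)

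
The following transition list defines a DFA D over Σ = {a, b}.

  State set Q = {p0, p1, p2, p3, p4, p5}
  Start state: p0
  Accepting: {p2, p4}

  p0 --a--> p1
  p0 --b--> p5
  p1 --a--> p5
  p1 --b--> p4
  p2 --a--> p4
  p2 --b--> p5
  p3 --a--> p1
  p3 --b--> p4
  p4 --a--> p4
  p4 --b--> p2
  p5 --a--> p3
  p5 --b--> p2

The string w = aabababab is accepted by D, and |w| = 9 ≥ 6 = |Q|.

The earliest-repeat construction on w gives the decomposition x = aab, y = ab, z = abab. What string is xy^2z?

aababababab

xy^2z = aab·ab·ab·abab = aababababab.
Reading y = ab takes D from p2 back to p2, so after x·y·y the machine is still in p2, and z then leads to the accepting state p2. Hence aababababab ∈ L(D).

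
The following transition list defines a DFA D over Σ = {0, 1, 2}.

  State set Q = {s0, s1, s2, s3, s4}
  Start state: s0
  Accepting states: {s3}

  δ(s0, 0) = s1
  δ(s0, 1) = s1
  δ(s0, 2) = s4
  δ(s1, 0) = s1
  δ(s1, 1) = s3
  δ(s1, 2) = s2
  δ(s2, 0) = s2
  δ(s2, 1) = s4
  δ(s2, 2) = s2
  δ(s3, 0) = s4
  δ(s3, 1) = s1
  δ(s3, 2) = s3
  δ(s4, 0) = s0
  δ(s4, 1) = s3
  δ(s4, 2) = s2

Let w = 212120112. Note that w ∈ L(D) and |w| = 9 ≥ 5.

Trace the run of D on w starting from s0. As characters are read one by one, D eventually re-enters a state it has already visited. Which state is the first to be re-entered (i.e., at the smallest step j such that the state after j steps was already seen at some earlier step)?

State sequence: s0 -2-> s4 -1-> s3 -2-> s3 -1-> s1 -2-> s2 -0-> s2 -1-> s4 -1-> s3 -2-> s3
First repeat at step 3: s3 was already visited.

The earliest repeat is at step j = 3: D is in s3, which it already visited at step i = 2.
Since D has 5 states, any run of length ≥ 5 visits 5+1 states, so by pigeonhole some state repeats within the first 5 steps — that repeat gives the pumpable loop.

s3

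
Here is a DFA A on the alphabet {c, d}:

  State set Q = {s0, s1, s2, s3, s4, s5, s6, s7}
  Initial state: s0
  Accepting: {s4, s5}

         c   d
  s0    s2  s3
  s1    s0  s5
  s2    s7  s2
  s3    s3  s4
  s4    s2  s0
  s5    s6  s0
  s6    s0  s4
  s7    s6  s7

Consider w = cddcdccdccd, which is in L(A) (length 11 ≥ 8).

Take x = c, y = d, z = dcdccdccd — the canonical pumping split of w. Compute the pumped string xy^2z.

cdddcdccdccd

xy^2z = c·d·d·dcdccdccd = cdddcdccdccd.
Reading y = d takes A from s2 back to s2, so after x·y·y the machine is still in s2, and z then leads to the accepting state s4. Hence cdddcdccdccd ∈ L(A).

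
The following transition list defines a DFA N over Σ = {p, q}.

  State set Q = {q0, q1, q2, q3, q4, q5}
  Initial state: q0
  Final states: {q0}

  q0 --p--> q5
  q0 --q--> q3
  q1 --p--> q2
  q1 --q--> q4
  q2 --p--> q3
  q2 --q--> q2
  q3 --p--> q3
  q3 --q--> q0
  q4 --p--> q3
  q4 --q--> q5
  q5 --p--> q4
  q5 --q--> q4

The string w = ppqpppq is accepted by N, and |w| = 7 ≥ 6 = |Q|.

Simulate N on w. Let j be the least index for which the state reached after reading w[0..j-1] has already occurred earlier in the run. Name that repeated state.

State sequence: q0 -p-> q5 -p-> q4 -q-> q5 -p-> q4 -p-> q3 -p-> q3 -q-> q0
First repeat at step 3: q5 was already visited.

The earliest repeat is at step j = 3: N is in q5, which it already visited at step i = 1.

q5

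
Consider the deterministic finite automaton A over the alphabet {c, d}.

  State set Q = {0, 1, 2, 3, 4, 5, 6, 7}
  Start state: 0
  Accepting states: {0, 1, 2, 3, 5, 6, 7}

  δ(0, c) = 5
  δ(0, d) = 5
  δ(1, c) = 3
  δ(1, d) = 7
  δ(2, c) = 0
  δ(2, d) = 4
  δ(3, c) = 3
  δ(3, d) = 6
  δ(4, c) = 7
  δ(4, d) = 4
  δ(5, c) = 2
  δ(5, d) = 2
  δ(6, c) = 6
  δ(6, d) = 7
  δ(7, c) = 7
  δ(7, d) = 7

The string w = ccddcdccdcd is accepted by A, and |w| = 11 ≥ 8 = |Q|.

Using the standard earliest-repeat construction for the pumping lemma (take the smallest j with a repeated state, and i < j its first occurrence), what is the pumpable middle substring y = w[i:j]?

d

State sequence: 0 -c-> 5 -c-> 2 -d-> 4 -d-> 4 -c-> 7 -d-> 7 -c-> 7 -c-> 7 -d-> 7 -c-> 7 -d-> 7
First repeat at step 4: 4 was already visited.

So i = 3, j = 4, giving x = w[0:3] = ccd, y = w[3:4] = d, z = w[4:11] = cdccdcd.
Check: |xy| = 4 ≤ 8 and |y| = 1 ≥ 1. Reading y takes A from 4 back to 4, so every xyⁱz is accepted.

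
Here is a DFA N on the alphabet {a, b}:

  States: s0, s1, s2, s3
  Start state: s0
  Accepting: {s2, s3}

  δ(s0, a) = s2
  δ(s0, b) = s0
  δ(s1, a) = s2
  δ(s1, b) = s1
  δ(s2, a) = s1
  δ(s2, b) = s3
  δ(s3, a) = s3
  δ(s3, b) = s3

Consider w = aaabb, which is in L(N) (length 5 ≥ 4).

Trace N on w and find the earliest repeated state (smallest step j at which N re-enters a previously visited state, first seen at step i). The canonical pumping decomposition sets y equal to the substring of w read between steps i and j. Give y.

aa

Run of N on w = a a a b b:
  step 0: s0  (start)
  step 1: s2  (read a: s0→s2)
  step 2: s1  (read a: s2→s1)
  step 3: s2  (read a: s1→s2)   ← first repeat (s2 seen earlier)
  step 4: s3  (read b: s2→s3)
  step 5: s3  (read b: s3→s3)

So i = 1, j = 3, giving x = w[0:1] = a, y = w[1:3] = aa, z = w[3:5] = bb.
Check: |xy| = 3 ≤ 4 and |y| = 2 ≥ 1. Reading y takes N from s2 back to s2, so every xyⁱz is accepted.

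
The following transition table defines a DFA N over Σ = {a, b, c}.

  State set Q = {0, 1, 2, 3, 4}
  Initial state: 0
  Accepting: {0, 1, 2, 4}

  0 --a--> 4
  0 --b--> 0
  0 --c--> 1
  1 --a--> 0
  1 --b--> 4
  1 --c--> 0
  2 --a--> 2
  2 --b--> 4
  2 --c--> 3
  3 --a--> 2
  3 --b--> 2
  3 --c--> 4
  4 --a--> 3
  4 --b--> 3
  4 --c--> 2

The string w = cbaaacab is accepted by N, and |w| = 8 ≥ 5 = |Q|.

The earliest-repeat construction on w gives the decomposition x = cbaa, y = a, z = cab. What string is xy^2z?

cbaaaacab

xy^2z = cbaa·a·a·cab = cbaaaacab.
Reading y = a takes N from 2 back to 2, so after x·y·y the machine is still in 2, and z then leads to the accepting state 4. Hence cbaaaacab ∈ L(N).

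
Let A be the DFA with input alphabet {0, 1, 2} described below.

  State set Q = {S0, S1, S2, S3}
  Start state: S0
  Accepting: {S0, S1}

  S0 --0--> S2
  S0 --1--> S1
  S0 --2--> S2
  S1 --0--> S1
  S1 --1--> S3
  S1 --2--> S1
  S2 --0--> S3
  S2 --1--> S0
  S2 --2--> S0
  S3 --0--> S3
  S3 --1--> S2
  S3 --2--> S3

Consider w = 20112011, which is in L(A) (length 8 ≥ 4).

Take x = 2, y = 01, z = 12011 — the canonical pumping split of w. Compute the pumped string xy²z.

2010112011

xy^2z = 2·01·01·12011 = 2010112011.
Reading y = 01 takes A from S2 back to S2, so after x·y·y the machine is still in S2, and z then leads to the accepting state S0. Hence 2010112011 ∈ L(A).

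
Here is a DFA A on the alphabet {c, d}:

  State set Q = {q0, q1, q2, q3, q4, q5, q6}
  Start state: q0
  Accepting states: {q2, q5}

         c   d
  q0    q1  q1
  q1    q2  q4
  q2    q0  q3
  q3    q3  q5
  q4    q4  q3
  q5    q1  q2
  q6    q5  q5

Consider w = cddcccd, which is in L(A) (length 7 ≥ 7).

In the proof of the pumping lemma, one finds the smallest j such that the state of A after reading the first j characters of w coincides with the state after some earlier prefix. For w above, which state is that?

q3

Run of A on w = c d d c c c d:
  step 0: q0  (start)
  step 1: q1  (read c: q0→q1)
  step 2: q4  (read d: q1→q4)
  step 3: q3  (read d: q4→q3)
  step 4: q3  (read c: q3→q3)   ← first repeat (q3 seen earlier)
  step 5: q3  (read c: q3→q3)
  step 6: q3  (read c: q3→q3)
  step 7: q5  (read d: q3→q5)

The earliest repeat is at step j = 4: A is in q3, which it already visited at step i = 3.
With |Q| = 7, pigeonhole forces a state repeat no later than step 7; the substring read between the first and second visits to that state can be pumped.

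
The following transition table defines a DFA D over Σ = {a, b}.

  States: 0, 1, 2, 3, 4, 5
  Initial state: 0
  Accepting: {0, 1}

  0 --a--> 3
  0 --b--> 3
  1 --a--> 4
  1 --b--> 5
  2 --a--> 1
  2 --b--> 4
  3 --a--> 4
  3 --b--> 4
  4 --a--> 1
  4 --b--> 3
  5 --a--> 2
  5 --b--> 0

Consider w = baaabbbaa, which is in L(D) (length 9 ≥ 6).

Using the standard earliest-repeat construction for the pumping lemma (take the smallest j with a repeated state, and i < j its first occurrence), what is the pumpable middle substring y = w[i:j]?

Run of D on w = b a a a b b b a a:
  step 0: 0  (start)
  step 1: 3  (read b: 0→3)
  step 2: 4  (read a: 3→4)
  step 3: 1  (read a: 4→1)
  step 4: 4  (read a: 1→4)   ← first repeat (4 seen earlier)
  step 5: 3  (read b: 4→3)
  step 6: 4  (read b: 3→4)
  step 7: 3  (read b: 4→3)
  step 8: 4  (read a: 3→4)
  step 9: 1  (read a: 4→1)

So i = 2, j = 4, giving x = w[0:2] = ba, y = w[2:4] = aa, z = w[4:9] = bbbaa.
Check: |xy| = 4 ≤ 6 and |y| = 2 ≥ 1. Reading y takes D from 4 back to 4, so every xyⁱz is accepted.

aa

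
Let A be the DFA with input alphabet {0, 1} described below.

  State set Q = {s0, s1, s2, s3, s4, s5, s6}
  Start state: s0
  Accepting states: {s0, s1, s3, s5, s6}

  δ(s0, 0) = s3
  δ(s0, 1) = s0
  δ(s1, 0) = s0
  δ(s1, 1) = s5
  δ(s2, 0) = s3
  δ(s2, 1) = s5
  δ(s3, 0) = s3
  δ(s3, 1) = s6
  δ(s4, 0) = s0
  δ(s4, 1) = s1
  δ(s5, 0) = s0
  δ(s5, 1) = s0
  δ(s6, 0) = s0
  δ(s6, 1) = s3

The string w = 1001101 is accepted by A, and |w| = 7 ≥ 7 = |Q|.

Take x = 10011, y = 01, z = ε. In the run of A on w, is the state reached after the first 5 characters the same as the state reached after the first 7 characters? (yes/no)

no

State sequence: s0 -1-> s0 -0-> s3 -0-> s3 -1-> s6 -1-> s3 -0-> s3 -1-> s6

After x (step 5): s3. After xy (step 7): s6.
They differ (s3 ≠ s6), so y is not a cycle from the state after x; this split is not the one the pumping-lemma construction produces, and pumping y need not keep the string in L(A).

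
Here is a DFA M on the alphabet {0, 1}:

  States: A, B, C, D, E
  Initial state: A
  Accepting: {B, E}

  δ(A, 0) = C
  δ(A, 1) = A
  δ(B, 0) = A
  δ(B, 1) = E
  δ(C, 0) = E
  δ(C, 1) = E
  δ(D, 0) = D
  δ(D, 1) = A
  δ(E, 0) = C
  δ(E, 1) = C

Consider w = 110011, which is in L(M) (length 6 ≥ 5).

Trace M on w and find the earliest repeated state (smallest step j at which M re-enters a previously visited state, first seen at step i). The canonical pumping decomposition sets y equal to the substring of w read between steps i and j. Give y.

1

State sequence: A -1-> A -1-> A -0-> C -0-> E -1-> C -1-> E
First repeat at step 1: A was already visited.

So i = 0, j = 1, giving x = w[0:0] = ε, y = w[0:1] = 1, z = w[1:6] = 10011.
Check: |xy| = 1 ≤ 5 and |y| = 1 ≥ 1. Reading y takes M from A back to A, so every xyⁱz is accepted.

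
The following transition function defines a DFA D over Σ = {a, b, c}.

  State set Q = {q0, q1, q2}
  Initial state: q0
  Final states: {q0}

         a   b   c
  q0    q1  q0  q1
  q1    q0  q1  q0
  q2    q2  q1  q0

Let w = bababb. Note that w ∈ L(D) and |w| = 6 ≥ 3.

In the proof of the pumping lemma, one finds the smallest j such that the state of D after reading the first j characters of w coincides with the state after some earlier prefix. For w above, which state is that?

q0

State sequence: q0 -b-> q0 -a-> q1 -b-> q1 -a-> q0 -b-> q0 -b-> q0
First repeat at step 1: q0 was already visited.

The earliest repeat is at step j = 1: D is in q0, which it already visited at step i = 0.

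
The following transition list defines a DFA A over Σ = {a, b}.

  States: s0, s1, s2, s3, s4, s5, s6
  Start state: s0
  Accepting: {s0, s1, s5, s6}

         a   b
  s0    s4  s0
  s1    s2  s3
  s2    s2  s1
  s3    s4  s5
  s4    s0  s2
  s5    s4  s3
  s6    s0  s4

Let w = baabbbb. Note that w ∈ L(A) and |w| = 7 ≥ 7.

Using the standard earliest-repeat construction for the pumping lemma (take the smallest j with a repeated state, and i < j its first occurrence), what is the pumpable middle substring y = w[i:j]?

State sequence: s0 -b-> s0 -a-> s4 -a-> s0 -b-> s0 -b-> s0 -b-> s0 -b-> s0
First repeat at step 1: s0 was already visited.

So i = 0, j = 1, giving x = w[0:0] = ε, y = w[0:1] = b, z = w[1:7] = aabbbb.
Check: |xy| = 1 ≤ 7 and |y| = 1 ≥ 1. Reading y takes A from s0 back to s0, so every xyⁱz is accepted.
Since A has 7 states, any run of length ≥ 7 visits 7+1 states, so by pigeonhole some state repeats within the first 7 steps — that repeat gives the pumpable loop.

b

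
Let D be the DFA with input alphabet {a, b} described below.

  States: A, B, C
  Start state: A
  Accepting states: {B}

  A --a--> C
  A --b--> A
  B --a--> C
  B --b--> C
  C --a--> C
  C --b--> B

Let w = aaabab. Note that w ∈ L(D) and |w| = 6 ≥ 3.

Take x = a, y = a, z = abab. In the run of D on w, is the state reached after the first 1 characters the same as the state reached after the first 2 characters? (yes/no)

yes

State sequence: A -a-> C -a-> C

After x (step 1): C. After xy (step 2): C.
They match, so y = a drives D around a cycle from C back to itself; pumping y any number of times keeps D in C before reading z, and xyⁱz ∈ L(D) for every i ≥ 0.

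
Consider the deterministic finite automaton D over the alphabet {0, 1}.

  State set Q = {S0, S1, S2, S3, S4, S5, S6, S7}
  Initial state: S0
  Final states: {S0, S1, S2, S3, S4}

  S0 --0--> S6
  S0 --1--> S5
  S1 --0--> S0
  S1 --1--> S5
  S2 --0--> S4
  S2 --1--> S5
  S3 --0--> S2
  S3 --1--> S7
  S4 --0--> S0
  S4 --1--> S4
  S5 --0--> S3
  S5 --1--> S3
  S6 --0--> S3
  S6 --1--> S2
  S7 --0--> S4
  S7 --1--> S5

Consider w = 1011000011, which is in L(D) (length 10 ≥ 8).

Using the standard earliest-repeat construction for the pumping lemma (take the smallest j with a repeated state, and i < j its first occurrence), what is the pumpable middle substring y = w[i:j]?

State sequence: S0 -1-> S5 -0-> S3 -1-> S7 -1-> S5 -0-> S3 -0-> S2 -0-> S4 -0-> S0 -1-> S5 -1-> S3
First repeat at step 4: S5 was already visited.

So i = 1, j = 4, giving x = w[0:1] = 1, y = w[1:4] = 011, z = w[4:10] = 000011.
Check: |xy| = 4 ≤ 8 and |y| = 3 ≥ 1. Reading y takes D from S5 back to S5, so every xyⁱz is accepted.

011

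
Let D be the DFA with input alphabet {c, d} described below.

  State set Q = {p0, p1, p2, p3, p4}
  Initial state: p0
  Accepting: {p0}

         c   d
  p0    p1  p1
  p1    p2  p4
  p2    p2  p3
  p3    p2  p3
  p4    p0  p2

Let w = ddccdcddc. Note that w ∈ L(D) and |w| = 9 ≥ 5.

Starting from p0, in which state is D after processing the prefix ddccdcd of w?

p1

Run of D on the first 7 characters of w = d d c c d c d:
  step 0: p0  (start)
  step 1: p1  (read d: p0→p1)
  step 2: p4  (read d: p1→p4)
  step 3: p0  (read c: p4→p0)
  step 4: p1  (read c: p0→p1)
  step 5: p4  (read d: p1→p4)
  step 6: p0  (read c: p4→p0)
  step 7: p1  (read d: p0→p1)

After reading 7 characters, D is in state p1.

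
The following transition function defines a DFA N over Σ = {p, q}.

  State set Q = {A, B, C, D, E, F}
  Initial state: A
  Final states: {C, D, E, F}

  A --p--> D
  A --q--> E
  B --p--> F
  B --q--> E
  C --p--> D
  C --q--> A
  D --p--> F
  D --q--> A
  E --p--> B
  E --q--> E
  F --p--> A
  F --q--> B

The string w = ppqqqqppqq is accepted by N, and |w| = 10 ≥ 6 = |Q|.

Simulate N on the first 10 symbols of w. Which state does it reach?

E

Run of N on the first 10 characters of w = p p q q q q p p q q:
  step 0: A  (start)
  step 1: D  (read p: A→D)
  step 2: F  (read p: D→F)
  step 3: B  (read q: F→B)
  step 4: E  (read q: B→E)
  step 5: E  (read q: E→E)
  step 6: E  (read q: E→E)
  step 7: B  (read p: E→B)
  step 8: F  (read p: B→F)
  step 9: B  (read q: F→B)
  step 10: E  (read q: B→E)

After reading 10 characters, N is in state E.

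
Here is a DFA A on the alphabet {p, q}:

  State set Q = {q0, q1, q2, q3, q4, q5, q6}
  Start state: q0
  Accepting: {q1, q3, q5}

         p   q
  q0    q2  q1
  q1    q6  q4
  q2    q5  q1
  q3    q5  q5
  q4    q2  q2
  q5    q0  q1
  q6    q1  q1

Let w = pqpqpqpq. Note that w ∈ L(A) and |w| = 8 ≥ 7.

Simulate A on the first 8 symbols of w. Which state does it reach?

q1

State sequence: q0 -p-> q2 -q-> q1 -p-> q6 -q-> q1 -p-> q6 -q-> q1 -p-> q6 -q-> q1

After reading 8 characters, A is in state q1.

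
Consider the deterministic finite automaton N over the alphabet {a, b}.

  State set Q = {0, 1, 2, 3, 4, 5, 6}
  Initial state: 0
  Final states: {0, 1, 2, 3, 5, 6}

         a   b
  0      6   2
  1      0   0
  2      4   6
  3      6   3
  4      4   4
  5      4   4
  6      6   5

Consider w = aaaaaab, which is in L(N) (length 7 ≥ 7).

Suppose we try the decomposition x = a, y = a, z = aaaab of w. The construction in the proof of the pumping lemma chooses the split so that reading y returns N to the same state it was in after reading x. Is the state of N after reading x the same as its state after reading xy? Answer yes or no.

yes

State sequence: 0 -a-> 6 -a-> 6

After x (step 1): 6. After xy (step 2): 6.
They match, so y = a drives N around a cycle from 6 back to itself; pumping y any number of times keeps N in 6 before reading z, and xyⁱz ∈ L(N) for every i ≥ 0.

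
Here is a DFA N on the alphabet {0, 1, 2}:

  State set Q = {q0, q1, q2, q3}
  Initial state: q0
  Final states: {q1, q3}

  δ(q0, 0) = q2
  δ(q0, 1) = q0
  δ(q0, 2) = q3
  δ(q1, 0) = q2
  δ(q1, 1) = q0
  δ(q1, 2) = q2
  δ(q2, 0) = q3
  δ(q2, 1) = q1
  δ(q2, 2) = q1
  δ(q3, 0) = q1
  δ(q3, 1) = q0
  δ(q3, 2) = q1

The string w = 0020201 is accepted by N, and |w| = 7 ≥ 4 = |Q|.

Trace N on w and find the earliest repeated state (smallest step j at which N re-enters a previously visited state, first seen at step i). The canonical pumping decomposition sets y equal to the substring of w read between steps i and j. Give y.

020

State sequence: q0 -0-> q2 -0-> q3 -2-> q1 -0-> q2 -2-> q1 -0-> q2 -1-> q1
First repeat at step 4: q2 was already visited.

So i = 1, j = 4, giving x = w[0:1] = 0, y = w[1:4] = 020, z = w[4:7] = 201.
Check: |xy| = 4 ≤ 4 and |y| = 3 ≥ 1. Reading y takes N from q2 back to q2, so every xyⁱz is accepted.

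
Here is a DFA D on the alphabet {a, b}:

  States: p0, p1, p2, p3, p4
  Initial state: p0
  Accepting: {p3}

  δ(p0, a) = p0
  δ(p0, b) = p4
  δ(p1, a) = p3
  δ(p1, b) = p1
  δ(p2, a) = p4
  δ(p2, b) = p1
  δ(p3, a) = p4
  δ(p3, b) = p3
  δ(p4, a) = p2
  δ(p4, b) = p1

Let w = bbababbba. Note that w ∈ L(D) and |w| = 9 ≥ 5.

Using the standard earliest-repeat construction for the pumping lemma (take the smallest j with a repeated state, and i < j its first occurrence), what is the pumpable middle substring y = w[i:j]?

Run of D on w = b b a b a b b b a:
  step 0: p0  (start)
  step 1: p4  (read b: p0→p4)
  step 2: p1  (read b: p4→p1)
  step 3: p3  (read a: p1→p3)
  step 4: p3  (read b: p3→p3)   ← first repeat (p3 seen earlier)
  step 5: p4  (read a: p3→p4)
  step 6: p1  (read b: p4→p1)
  step 7: p1  (read b: p1→p1)
  step 8: p1  (read b: p1→p1)
  step 9: p3  (read a: p1→p3)

So i = 3, j = 4, giving x = w[0:3] = bba, y = w[3:4] = b, z = w[4:9] = abbba.
Check: |xy| = 4 ≤ 5 and |y| = 1 ≥ 1. Reading y takes D from p3 back to p3, so every xyⁱz is accepted.
With |Q| = 5, pigeonhole forces a state repeat no later than step 5; the substring read between the first and second visits to that state can be pumped.

b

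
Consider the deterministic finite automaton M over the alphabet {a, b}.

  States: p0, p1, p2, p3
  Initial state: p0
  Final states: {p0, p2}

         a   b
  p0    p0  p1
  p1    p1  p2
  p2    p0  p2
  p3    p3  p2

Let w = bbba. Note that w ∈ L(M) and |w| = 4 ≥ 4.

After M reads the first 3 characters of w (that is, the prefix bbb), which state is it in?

p2

State sequence: p0 -b-> p1 -b-> p2 -b-> p2

After reading 3 characters, M is in state p2.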